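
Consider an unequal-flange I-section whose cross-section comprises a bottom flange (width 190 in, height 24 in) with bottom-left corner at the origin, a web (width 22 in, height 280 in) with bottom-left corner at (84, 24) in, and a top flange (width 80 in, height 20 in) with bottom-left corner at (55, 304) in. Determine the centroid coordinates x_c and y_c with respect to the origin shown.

x_c = 95.00 in, y_c = 127.22 in

Part | A | x̄ᵢ | ȳᵢ | A·x̄ᵢ | A·ȳᵢ
bottom flange | 4560.00 | 95.00 | 12.00 | 433200.00 | 54720.00
web | 6160.00 | 95.00 | 164.00 | 585200.00 | 1010240.00
top flange | 1600.00 | 95.00 | 314.00 | 152000.00 | 502400.00
Σ | 12320.00 |  |  | 1170400.00 | 1567360.00
x_c = 1170400.00 / 12320.00 = 95.00 in
y_c = 1567360.00 / 12320.00 = 127.22 in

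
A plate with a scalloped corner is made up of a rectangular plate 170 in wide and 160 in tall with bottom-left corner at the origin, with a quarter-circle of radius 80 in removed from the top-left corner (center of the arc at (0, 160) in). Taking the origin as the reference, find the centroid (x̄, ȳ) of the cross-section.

x̄ = 96.57 in, ȳ = 69.56 in

Part | A | x̄ᵢ | ȳᵢ | A·x̄ᵢ | A·ȳᵢ
plate | 27200.00 | 85.00 | 80.00 | 2312000.00 | 2176000.00
removed quarter-circle | -5026.55 | 33.95 | 126.05 | -170666.67 | -633581.05
Σ | 22173.45 |  |  | 2141333.33 | 1542418.95
x̄ = 2141333.33 / 22173.45 = 96.57 in
ȳ = 1542418.95 / 22173.45 = 69.56 in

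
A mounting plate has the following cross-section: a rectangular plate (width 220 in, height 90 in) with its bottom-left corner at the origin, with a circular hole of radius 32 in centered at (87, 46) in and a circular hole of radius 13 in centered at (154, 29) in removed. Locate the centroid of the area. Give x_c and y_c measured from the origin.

x_c = 113.15 in, y_c = 45.33 in

Part | A | x̄ᵢ | ȳᵢ | A·x̄ᵢ | A·ȳᵢ
plate | 19800.00 | 110.00 | 45.00 | 2178000.00 | 891000.00
hole 1 | -3216.99 | 87.00 | 46.00 | -279878.21 | -147981.58
hole 2 | -530.93 | 154.00 | 29.00 | -81763.09 | -15396.95
Σ | 16052.08 |  |  | 1816358.70 | 727621.47
x_c = 1816358.70 / 16052.08 = 113.15 in
y_c = 727621.47 / 16052.08 = 45.33 in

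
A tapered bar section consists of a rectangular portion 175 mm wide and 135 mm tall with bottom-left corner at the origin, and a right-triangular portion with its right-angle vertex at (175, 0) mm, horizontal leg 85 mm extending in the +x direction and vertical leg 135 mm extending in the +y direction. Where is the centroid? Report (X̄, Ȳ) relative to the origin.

X̄ = 110.13 mm, Ȳ = 63.10 mm

rectangular portion: A = 175 × 135 = 23625.00, centroid at (87.50, 67.50).
triangular portion: A = ½·85·135 = 5737.50, centroid at (203.33, 45.00).
ΣA = 29362.50 mm², ΣAX̄ = 3233812.50 mm³, ΣAȲ = 1852875.00 mm³.
X̄ = 3233812.50/29362.50 = 110.13 mm; Ȳ = 1852875.00/29362.50 = 63.10 mm.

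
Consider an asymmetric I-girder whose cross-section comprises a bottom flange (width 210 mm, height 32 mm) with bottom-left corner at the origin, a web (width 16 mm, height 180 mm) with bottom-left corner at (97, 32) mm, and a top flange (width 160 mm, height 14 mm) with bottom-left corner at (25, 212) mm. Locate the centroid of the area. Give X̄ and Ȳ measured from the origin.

bottom flange: A = 210 × 32 = 6720.00, centroid at (105.00, 16.00).
web: A = 16 × 180 = 2880.00, centroid at (105.00, 122.00).
top flange: A = 160 × 14 = 2240.00, centroid at (105.00, 219.00).
ΣA = 11840.00 mm²
ΣAX̄ = (6720.00)(105.00) + (2880.00)(105.00) + (2240.00)(105.00) = 1243200.00 mm³
ΣAȲ = (6720.00)(16.00) + (2880.00)(122.00) + (2240.00)(219.00) = 949440.00 mm³
X̄ = 1243200.00 / 11840.00 = 105.00 mm
Ȳ = 949440.00 / 11840.00 = 80.19 mm

X̄ = 105.00 mm, Ȳ = 80.19 mm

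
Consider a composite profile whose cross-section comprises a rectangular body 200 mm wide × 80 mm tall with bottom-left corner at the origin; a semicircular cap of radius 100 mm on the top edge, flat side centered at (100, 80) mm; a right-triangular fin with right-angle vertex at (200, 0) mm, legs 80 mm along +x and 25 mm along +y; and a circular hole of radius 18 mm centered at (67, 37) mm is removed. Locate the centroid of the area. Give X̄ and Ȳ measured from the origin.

X̄ = 105.06 mm, Ȳ = 79.96 mm

Part | A | x̄ᵢ | ȳᵢ | A·x̄ᵢ | A·ȳᵢ
rectangular body | 16000.00 | 100.00 | 40.00 | 1600000.00 | 640000.00
semicircular top | 15707.96 | 100.00 | 122.44 | 1570796.33 | 1923303.73
triangular fin | 1000.00 | 226.67 | 8.33 | 226666.67 | 8333.33
hole | -1017.88 | 67.00 | 37.00 | -68197.69 | -37661.41
Σ | 31690.09 |  |  | 3329265.30 | 2533975.65
X̄ = 3329265.30 / 31690.09 = 105.06 mm
Ȳ = 2533975.65 / 31690.09 = 79.96 mm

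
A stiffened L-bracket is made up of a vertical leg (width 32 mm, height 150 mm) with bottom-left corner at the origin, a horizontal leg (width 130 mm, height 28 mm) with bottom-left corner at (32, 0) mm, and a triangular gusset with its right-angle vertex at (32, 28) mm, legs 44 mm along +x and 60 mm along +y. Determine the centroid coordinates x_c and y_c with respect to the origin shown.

x_c = 50.36 mm, y_c = 48.60 mm

Part | A | x̄ᵢ | ȳᵢ | A·x̄ᵢ | A·ȳᵢ
vertical leg | 4800.00 | 16.00 | 75.00 | 76800.00 | 360000.00
horizontal leg | 3640.00 | 97.00 | 14.00 | 353080.00 | 50960.00
gusset | 1320.00 | 46.67 | 48.00 | 61600.00 | 63360.00
Σ | 9760.00 |  |  | 491480.00 | 474320.00
x_c = 491480.00 / 9760.00 = 50.36 mm
y_c = 474320.00 / 9760.00 = 48.60 mm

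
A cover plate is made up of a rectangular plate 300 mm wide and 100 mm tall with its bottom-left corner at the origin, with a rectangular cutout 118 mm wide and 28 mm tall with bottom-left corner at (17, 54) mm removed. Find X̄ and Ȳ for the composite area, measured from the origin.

plate: A = 300 × 100 = 30000.00, centroid at (150.00, 50.00).
hole: A = −(118 × 28) = -3304.00, centroid at (76.00, 68.00).
ΣA = 26696.00 mm², ΣAX̄ = 4248896.00 mm³, ΣAȲ = 1275328.00 mm³.
X̄ = 4248896.00/26696.00 = 159.16 mm; Ȳ = 1275328.00/26696.00 = 47.77 mm.

X̄ = 159.16 mm, Ȳ = 47.77 mm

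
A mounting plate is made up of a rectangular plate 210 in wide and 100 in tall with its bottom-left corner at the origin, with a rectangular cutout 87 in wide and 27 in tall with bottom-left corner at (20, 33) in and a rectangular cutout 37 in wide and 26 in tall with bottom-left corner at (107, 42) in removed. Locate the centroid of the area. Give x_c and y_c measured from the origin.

plate: A = 210 × 100 = 21000.00, centroid at (105.00, 50.00).
hole 1: A = −(87 × 27) = -2349.00, centroid at (63.50, 46.50).
hole 2: A = −(37 × 26) = -962.00, centroid at (125.50, 55.00).
ΣA = 17689.00 in²
ΣAx_c = (21000.00)(105.00) + (-2349.00)(63.50) + (-962.00)(125.50) = 1935107.50 in³
ΣAy_c = (21000.00)(50.00) + (-2349.00)(46.50) + (-962.00)(55.00) = 887861.50 in³
x_c = 1935107.50 / 17689.00 = 109.40 in
y_c = 887861.50 / 17689.00 = 50.19 in

x_c = 109.40 in, y_c = 50.19 in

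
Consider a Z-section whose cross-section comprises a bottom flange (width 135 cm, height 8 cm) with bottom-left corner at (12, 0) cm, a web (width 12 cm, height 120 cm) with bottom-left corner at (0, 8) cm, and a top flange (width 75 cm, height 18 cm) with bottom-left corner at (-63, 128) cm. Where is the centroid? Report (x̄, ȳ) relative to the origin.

x̄ = 15.52 cm, ȳ = 74.21 cm

Part | A | x̄ᵢ | ȳᵢ | A·x̄ᵢ | A·ȳᵢ
bottom flange | 1080.00 | 79.50 | 4.00 | 85860.00 | 4320.00
web | 1440.00 | 6.00 | 68.00 | 8640.00 | 97920.00
top flange | 1350.00 | -25.50 | 137.00 | -34425.00 | 184950.00
Σ | 3870.00 |  |  | 60075.00 | 287190.00
x̄ = 60075.00 / 3870.00 = 15.52 cm
ȳ = 287190.00 / 3870.00 = 74.21 cm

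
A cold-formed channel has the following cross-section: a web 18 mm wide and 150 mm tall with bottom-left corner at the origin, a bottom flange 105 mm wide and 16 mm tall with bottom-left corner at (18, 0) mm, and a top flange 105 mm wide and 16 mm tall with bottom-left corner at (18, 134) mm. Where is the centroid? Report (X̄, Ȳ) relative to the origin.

X̄ = 43.10 mm, Ȳ = 75.00 mm

Part | A | x̄ᵢ | ȳᵢ | A·x̄ᵢ | A·ȳᵢ
web | 2700.00 | 9.00 | 75.00 | 24300.00 | 202500.00
bottom flange | 1680.00 | 70.50 | 8.00 | 118440.00 | 13440.00
top flange | 1680.00 | 70.50 | 142.00 | 118440.00 | 238560.00
Σ | 6060.00 |  |  | 261180.00 | 454500.00
X̄ = 261180.00 / 6060.00 = 43.10 mm
Ȳ = 454500.00 / 6060.00 = 75.00 mm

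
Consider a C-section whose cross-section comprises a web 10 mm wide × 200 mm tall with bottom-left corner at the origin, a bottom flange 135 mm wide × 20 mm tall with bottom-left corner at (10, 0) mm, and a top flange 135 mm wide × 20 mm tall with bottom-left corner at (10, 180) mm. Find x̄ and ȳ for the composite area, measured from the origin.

x̄ = 57.91 mm, ȳ = 100.00 mm

web: A = 10 × 200 = 2000.00, centroid at (5.00, 100.00).
bottom flange: A = 135 × 20 = 2700.00, centroid at (77.50, 10.00).
top flange: A = 135 × 20 = 2700.00, centroid at (77.50, 190.00).
ΣA = 7400.00 mm²
ΣAx̄ = (2000.00)(5.00) + (2700.00)(77.50) + (2700.00)(77.50) = 428500.00 mm³
ΣAȳ = (2000.00)(100.00) + (2700.00)(10.00) + (2700.00)(190.00) = 740000.00 mm³
x̄ = 428500.00 / 7400.00 = 57.91 mm
ȳ = 740000.00 / 7400.00 = 100.00 mm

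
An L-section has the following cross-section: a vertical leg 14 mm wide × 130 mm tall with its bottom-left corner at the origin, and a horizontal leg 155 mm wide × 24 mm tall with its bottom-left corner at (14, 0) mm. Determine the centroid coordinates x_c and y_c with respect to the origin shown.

x_c = 63.74 mm, y_c = 29.41 mm

Part | A | x̄ᵢ | ȳᵢ | A·x̄ᵢ | A·ȳᵢ
vertical leg | 1820.00 | 7.00 | 65.00 | 12740.00 | 118300.00
horizontal leg | 3720.00 | 91.50 | 12.00 | 340380.00 | 44640.00
Σ | 5540.00 |  |  | 353120.00 | 162940.00
x_c = 353120.00 / 5540.00 = 63.74 mm
y_c = 162940.00 / 5540.00 = 29.41 mm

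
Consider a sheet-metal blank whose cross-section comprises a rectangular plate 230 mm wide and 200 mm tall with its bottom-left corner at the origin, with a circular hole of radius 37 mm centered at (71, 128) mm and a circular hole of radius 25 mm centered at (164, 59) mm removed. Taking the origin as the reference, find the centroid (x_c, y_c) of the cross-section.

x_c = 117.34 mm, y_c = 99.00 mm

plate: A = 230 × 200 = 46000.00, centroid at (115.00, 100.00).
hole 1: A = −π·37² = -4300.84, centroid at (71.00, 128.00).
hole 2: A = −π·25² = -1963.50, centroid at (164.00, 59.00).
ΣA = 39735.66 mm², ΣAx_c = 4662627.09 mm³, ΣAy_c = 3933646.21 mm³.
x_c = 4662627.09/39735.66 = 117.34 mm; y_c = 3933646.21/39735.66 = 99.00 mm.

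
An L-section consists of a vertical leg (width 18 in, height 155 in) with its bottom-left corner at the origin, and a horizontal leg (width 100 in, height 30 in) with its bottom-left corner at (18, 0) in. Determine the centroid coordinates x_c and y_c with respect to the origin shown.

vertical leg: A = 18 × 155 = 2790.00, centroid at (9.00, 77.50).
horizontal leg: A = 100 × 30 = 3000.00, centroid at (68.00, 15.00).
ΣA = 5790.00 in²
ΣAx_c = (2790.00)(9.00) + (3000.00)(68.00) = 229110.00 in³
ΣAy_c = (2790.00)(77.50) + (3000.00)(15.00) = 261225.00 in³
x_c = 229110.00 / 5790.00 = 39.57 in
y_c = 261225.00 / 5790.00 = 45.12 in

x_c = 39.57 in, y_c = 45.12 in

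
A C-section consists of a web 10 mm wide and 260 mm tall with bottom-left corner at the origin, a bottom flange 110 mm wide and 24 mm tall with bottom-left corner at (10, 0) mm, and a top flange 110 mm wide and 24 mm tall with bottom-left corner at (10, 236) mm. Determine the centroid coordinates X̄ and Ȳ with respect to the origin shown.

X̄ = 45.20 mm, Ȳ = 130.00 mm

web: A = 10 × 260 = 2600.00, centroid at (5.00, 130.00).
bottom flange: A = 110 × 24 = 2640.00, centroid at (65.00, 12.00).
top flange: A = 110 × 24 = 2640.00, centroid at (65.00, 248.00).
ΣA = 7880.00 mm², ΣAX̄ = 356200.00 mm³, ΣAȲ = 1024400.00 mm³.
X̄ = 356200.00/7880.00 = 45.20 mm; Ȳ = 1024400.00/7880.00 = 130.00 mm.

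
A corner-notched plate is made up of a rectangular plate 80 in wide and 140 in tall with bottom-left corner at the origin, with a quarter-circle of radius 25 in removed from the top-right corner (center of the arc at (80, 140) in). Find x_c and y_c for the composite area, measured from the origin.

x_c = 38.65 in, y_c = 67.28 in

plate: A = 80 × 140 = 11200.00, centroid at (40.00, 70.00).
removed quarter-circle: A = −¼π·25² = -490.87, centroid at (69.39, 129.39).
ΣA = 10709.13 in², ΣAx_c = 413938.43 in³, ΣAy_c = 720485.99 in³.
x_c = 413938.43/10709.13 = 38.65 in; y_c = 720485.99/10709.13 = 67.28 in.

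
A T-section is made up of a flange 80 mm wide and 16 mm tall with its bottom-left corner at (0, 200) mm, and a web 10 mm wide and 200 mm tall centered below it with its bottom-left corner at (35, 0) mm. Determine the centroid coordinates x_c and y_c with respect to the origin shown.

x_c = 40.00 mm, y_c = 142.15 mm

web: A = 10 × 200 = 2000.00, centroid at (40.00, 100.00).
flange: A = 80 × 16 = 1280.00, centroid at (40.00, 208.00).
ΣA = 3280.00 mm²
ΣAx_c = (2000.00)(40.00) + (1280.00)(40.00) = 131200.00 mm³
ΣAy_c = (2000.00)(100.00) + (1280.00)(208.00) = 466240.00 mm³
x_c = 131200.00 / 3280.00 = 40.00 mm
y_c = 466240.00 / 3280.00 = 142.15 mm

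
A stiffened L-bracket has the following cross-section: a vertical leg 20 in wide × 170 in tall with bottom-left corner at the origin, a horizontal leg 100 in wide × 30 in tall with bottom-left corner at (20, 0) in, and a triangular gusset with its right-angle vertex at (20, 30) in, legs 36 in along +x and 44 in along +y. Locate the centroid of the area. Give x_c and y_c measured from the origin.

Part | A | x̄ᵢ | ȳᵢ | A·x̄ᵢ | A·ȳᵢ
vertical leg | 3400.00 | 10.00 | 85.00 | 34000.00 | 289000.00
horizontal leg | 3000.00 | 70.00 | 15.00 | 210000.00 | 45000.00
gusset | 792.00 | 32.00 | 44.67 | 25344.00 | 35376.00
Σ | 7192.00 |  |  | 269344.00 | 369376.00
x_c = 269344.00 / 7192.00 = 37.45 in
y_c = 369376.00 / 7192.00 = 51.36 in

x_c = 37.45 in, y_c = 51.36 in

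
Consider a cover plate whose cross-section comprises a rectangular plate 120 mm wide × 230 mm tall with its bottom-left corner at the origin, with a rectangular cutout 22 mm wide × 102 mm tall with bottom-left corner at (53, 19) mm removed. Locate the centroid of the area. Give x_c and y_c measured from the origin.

Part | A | x̄ᵢ | ȳᵢ | A·x̄ᵢ | A·ȳᵢ
plate | 27600.00 | 60.00 | 115.00 | 1656000.00 | 3174000.00
hole | -2244.00 | 64.00 | 70.00 | -143616.00 | -157080.00
Σ | 25356.00 |  |  | 1512384.00 | 3016920.00
x_c = 1512384.00 / 25356.00 = 59.65 mm
y_c = 3016920.00 / 25356.00 = 118.98 mm

x_c = 59.65 mm, y_c = 118.98 mm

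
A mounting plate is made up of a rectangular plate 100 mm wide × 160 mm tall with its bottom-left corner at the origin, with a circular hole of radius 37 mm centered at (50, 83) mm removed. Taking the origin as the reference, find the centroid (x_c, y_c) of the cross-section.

x_c = 50.00 mm, y_c = 78.90 mm

plate: A = 100 × 160 = 16000.00, centroid at (50.00, 80.00).
hole: A = −π·37² = -4300.84, centroid at (50.00, 83.00).
ΣA = 11699.16 mm², ΣAx_c = 584957.98 mm³, ΣAy_c = 923030.25 mm³.
x_c = 584957.98/11699.16 = 50.00 mm; y_c = 923030.25/11699.16 = 78.90 mm.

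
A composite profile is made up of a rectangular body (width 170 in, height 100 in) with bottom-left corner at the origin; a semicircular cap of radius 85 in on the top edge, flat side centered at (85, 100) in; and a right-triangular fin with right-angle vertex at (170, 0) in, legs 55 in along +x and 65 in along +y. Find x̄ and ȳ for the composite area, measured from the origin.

x̄ = 91.13 in, ȳ = 80.73 in

rectangular body: A = 170 × 100 = 17000.00, centroid at (85.00, 50.00).
semicircular top: A = ½π·85² = 11349.00, centroid at (85.00, 136.08).
triangular fin: A = ½·55·65 = 1787.50, centroid at (188.33, 21.67).
ΣA = 30136.50 in²
ΣAx̄ = (17000.00)(85.00) + (11349.00)(85.00) + (1787.50)(188.33) = 2746311.13 in³
ΣAȳ = (17000.00)(50.00) + (11349.00)(136.08) + (1787.50)(21.67) = 2433046.18 in³
x̄ = 2746311.13 / 30136.50 = 91.13 in
ȳ = 2433046.18 / 30136.50 = 80.73 in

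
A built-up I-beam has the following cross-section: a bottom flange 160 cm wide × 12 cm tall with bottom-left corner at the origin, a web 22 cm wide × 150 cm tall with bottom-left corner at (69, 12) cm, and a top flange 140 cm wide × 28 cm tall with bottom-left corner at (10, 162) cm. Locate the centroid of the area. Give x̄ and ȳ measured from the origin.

bottom flange: A = 160 × 12 = 1920.00, centroid at (80.00, 6.00).
web: A = 22 × 150 = 3300.00, centroid at (80.00, 87.00).
top flange: A = 140 × 28 = 3920.00, centroid at (80.00, 176.00).
ΣA = 9140.00 cm²
ΣAx̄ = (1920.00)(80.00) + (3300.00)(80.00) + (3920.00)(80.00) = 731200.00 cm³
ΣAȳ = (1920.00)(6.00) + (3300.00)(87.00) + (3920.00)(176.00) = 988540.00 cm³
x̄ = 731200.00 / 9140.00 = 80.00 cm
ȳ = 988540.00 / 9140.00 = 108.16 cm

x̄ = 80.00 cm, ȳ = 108.16 cm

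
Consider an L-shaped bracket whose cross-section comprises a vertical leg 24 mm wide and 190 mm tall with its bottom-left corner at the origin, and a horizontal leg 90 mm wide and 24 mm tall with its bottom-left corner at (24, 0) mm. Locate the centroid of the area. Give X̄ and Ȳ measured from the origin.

X̄ = 30.32 mm, Ȳ = 68.32 mm

vertical leg: A = 24 × 190 = 4560.00, centroid at (12.00, 95.00).
horizontal leg: A = 90 × 24 = 2160.00, centroid at (69.00, 12.00).
ΣA = 6720.00 mm²
ΣAX̄ = (4560.00)(12.00) + (2160.00)(69.00) = 203760.00 mm³
ΣAȲ = (4560.00)(95.00) + (2160.00)(12.00) = 459120.00 mm³
X̄ = 203760.00 / 6720.00 = 30.32 mm
Ȳ = 459120.00 / 6720.00 = 68.32 mm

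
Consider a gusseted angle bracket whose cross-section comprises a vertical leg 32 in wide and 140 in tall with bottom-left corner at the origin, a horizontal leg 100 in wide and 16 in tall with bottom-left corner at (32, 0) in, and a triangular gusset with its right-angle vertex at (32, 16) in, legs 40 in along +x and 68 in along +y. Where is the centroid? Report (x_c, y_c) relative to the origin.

x_c = 35.56 in, y_c = 50.94 in

Part | A | x̄ᵢ | ȳᵢ | A·x̄ᵢ | A·ȳᵢ
vertical leg | 4480.00 | 16.00 | 70.00 | 71680.00 | 313600.00
horizontal leg | 1600.00 | 82.00 | 8.00 | 131200.00 | 12800.00
gusset | 1360.00 | 45.33 | 38.67 | 61653.33 | 52586.67
Σ | 7440.00 |  |  | 264533.33 | 378986.67
x_c = 264533.33 / 7440.00 = 35.56 in
y_c = 378986.67 / 7440.00 = 50.94 in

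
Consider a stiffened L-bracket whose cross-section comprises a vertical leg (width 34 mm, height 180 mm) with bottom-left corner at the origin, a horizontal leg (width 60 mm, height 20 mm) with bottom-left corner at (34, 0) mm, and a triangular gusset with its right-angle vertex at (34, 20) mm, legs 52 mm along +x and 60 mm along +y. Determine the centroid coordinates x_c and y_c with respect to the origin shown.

vertical leg: A = 34 × 180 = 6120.00, centroid at (17.00, 90.00).
horizontal leg: A = 60 × 20 = 1200.00, centroid at (64.00, 10.00).
gusset: A = ½·52·60 = 1560.00, centroid at (51.33, 40.00).
ΣA = 8880.00 mm²
ΣAx_c = (6120.00)(17.00) + (1200.00)(64.00) + (1560.00)(51.33) = 260920.00 mm³
ΣAy_c = (6120.00)(90.00) + (1200.00)(10.00) + (1560.00)(40.00) = 625200.00 mm³
x_c = 260920.00 / 8880.00 = 29.38 mm
y_c = 625200.00 / 8880.00 = 70.41 mm

x_c = 29.38 mm, y_c = 70.41 mm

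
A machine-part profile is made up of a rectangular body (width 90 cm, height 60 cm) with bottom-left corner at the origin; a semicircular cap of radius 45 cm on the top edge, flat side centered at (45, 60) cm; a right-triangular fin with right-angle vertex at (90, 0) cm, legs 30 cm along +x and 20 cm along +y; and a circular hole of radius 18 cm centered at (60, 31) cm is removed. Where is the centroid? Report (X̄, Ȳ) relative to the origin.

X̄ = 45.16 cm, Ȳ = 48.84 cm

rectangular body: A = 90 × 60 = 5400.00, centroid at (45.00, 30.00).
semicircular top: A = ½π·45² = 3180.86, centroid at (45.00, 79.10).
triangular fin: A = ½·30·20 = 300.00, centroid at (100.00, 6.67).
hole: A = −π·18² = -1017.88, centroid at (60.00, 31.00).
ΣA = 7862.99 cm²
ΣAX̄ = (5400.00)(45.00) + (3180.86)(45.00) + (300.00)(100.00) + (-1017.88)(60.00) = 355066.25 cm³
ΣAȲ = (5400.00)(30.00) + (3180.86)(79.10) + (300.00)(6.67) + (-1017.88)(31.00) = 384047.60 cm³
X̄ = 355066.25 / 7862.99 = 45.16 cm
Ȳ = 384047.60 / 7862.99 = 48.84 cm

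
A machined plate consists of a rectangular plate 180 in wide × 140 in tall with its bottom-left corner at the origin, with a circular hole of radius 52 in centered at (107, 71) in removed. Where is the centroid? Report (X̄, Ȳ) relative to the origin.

plate: A = 180 × 140 = 25200.00, centroid at (90.00, 70.00).
hole: A = −π·52² = -8494.87, centroid at (107.00, 71.00).
ΣA = 16705.13 in², ΣAX̄ = 1359049.28 in³, ΣAȲ = 1160864.48 in³.
X̄ = 1359049.28/16705.13 = 81.36 in; Ȳ = 1160864.48/16705.13 = 69.49 in.

X̄ = 81.36 in, Ȳ = 69.49 in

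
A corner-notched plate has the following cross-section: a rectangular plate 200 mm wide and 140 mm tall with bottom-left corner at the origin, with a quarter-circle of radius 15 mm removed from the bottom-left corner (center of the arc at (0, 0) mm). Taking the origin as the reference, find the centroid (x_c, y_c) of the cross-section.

plate: A = 200 × 140 = 28000.00, centroid at (100.00, 70.00).
removed quarter-circle: A = −¼π·15² = -176.71, centroid at (6.37, 6.37).
ΣA = 27823.29 mm²
ΣAx_c = (28000.00)(100.00) + (-176.71)(6.37) = 2798875.00 mm³
ΣAy_c = (28000.00)(70.00) + (-176.71)(6.37) = 1958875.00 mm³
x_c = 2798875.00 / 27823.29 = 100.59 mm
y_c = 1958875.00 / 27823.29 = 70.40 mm

x_c = 100.59 mm, y_c = 70.40 mm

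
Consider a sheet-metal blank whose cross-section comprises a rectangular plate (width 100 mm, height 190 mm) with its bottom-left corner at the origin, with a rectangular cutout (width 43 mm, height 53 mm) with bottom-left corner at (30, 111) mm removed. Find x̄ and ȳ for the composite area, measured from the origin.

x̄ = 49.80 mm, ȳ = 89.21 mm

Part | A | x̄ᵢ | ȳᵢ | A·x̄ᵢ | A·ȳᵢ
plate | 19000.00 | 50.00 | 95.00 | 950000.00 | 1805000.00
hole | -2279.00 | 51.50 | 137.50 | -117368.50 | -313362.50
Σ | 16721.00 |  |  | 832631.50 | 1491637.50
x̄ = 832631.50 / 16721.00 = 49.80 mm
ȳ = 1491637.50 / 16721.00 = 89.21 mm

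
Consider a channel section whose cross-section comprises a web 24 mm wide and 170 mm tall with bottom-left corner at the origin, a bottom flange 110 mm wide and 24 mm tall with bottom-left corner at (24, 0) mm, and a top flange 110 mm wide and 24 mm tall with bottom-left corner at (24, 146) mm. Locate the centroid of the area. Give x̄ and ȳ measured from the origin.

web: A = 24 × 170 = 4080.00, centroid at (12.00, 85.00).
bottom flange: A = 110 × 24 = 2640.00, centroid at (79.00, 12.00).
top flange: A = 110 × 24 = 2640.00, centroid at (79.00, 158.00).
ΣA = 9360.00 mm², ΣAx̄ = 466080.00 mm³, ΣAȳ = 795600.00 mm³.
x̄ = 466080.00/9360.00 = 49.79 mm; ȳ = 795600.00/9360.00 = 85.00 mm.

x̄ = 49.79 mm, ȳ = 85.00 mm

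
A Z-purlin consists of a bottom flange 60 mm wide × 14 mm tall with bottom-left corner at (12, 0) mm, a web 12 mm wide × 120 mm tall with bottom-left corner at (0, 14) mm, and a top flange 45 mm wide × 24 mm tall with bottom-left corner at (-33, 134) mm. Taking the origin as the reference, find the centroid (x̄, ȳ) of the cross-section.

x̄ = 9.70 mm, ȳ = 80.39 mm

bottom flange: A = 60 × 14 = 840.00, centroid at (42.00, 7.00).
web: A = 12 × 120 = 1440.00, centroid at (6.00, 74.00).
top flange: A = 45 × 24 = 1080.00, centroid at (-10.50, 146.00).
ΣA = 3360.00 mm²
ΣAx̄ = (840.00)(42.00) + (1440.00)(6.00) + (1080.00)(-10.50) = 32580.00 mm³
ΣAȳ = (840.00)(7.00) + (1440.00)(74.00) + (1080.00)(146.00) = 270120.00 mm³
x̄ = 32580.00 / 3360.00 = 9.70 mm
ȳ = 270120.00 / 3360.00 = 80.39 mm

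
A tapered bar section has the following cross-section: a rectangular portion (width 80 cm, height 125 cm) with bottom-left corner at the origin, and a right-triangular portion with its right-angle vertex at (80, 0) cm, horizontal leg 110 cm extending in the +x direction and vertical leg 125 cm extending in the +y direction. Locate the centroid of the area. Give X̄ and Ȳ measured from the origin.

Part | A | x̄ᵢ | ȳᵢ | A·x̄ᵢ | A·ȳᵢ
rectangular portion | 10000.00 | 40.00 | 62.50 | 400000.00 | 625000.00
triangular portion | 6875.00 | 116.67 | 41.67 | 802083.33 | 286458.33
Σ | 16875.00 |  |  | 1202083.33 | 911458.33
X̄ = 1202083.33 / 16875.00 = 71.23 cm
Ȳ = 911458.33 / 16875.00 = 54.01 cm

X̄ = 71.23 cm, Ȳ = 54.01 cm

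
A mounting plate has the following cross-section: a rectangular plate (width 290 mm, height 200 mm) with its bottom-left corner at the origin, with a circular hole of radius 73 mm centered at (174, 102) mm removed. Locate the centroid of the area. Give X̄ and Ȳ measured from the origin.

plate: A = 290 × 200 = 58000.00, centroid at (145.00, 100.00).
hole: A = −π·73² = -16741.55, centroid at (174.00, 102.00).
ΣA = 41258.45 mm², ΣAX̄ = 5496970.78 mm³, ΣAȲ = 4092362.18 mm³.
X̄ = 5496970.78/41258.45 = 133.23 mm; Ȳ = 4092362.18/41258.45 = 99.19 mm.

X̄ = 133.23 mm, Ȳ = 99.19 mm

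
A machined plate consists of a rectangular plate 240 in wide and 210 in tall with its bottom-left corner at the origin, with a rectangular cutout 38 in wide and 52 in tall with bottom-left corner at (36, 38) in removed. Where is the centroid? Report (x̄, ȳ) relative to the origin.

x̄ = 122.65 in, ȳ = 106.67 in

Part | A | x̄ᵢ | ȳᵢ | A·x̄ᵢ | A·ȳᵢ
plate | 50400.00 | 120.00 | 105.00 | 6048000.00 | 5292000.00
hole | -1976.00 | 55.00 | 64.00 | -108680.00 | -126464.00
Σ | 48424.00 |  |  | 5939320.00 | 5165536.00
x̄ = 5939320.00 / 48424.00 = 122.65 in
ȳ = 5165536.00 / 48424.00 = 106.67 in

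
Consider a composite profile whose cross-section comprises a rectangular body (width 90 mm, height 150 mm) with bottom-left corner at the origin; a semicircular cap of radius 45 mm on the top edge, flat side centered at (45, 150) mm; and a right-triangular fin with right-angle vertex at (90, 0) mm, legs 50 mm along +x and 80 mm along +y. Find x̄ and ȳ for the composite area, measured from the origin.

rectangular body: A = 90 × 150 = 13500.00, centroid at (45.00, 75.00).
semicircular top: A = ½π·45² = 3180.86, centroid at (45.00, 169.10).
triangular fin: A = ½·50·80 = 2000.00, centroid at (106.67, 26.67).
ΣA = 18680.86 mm²
ΣAx̄ = (13500.00)(45.00) + (3180.86)(45.00) + (2000.00)(106.67) = 963972.15 mm³
ΣAȳ = (13500.00)(75.00) + (3180.86)(169.10) + (2000.00)(26.67) = 1603712.72 mm³
x̄ = 963972.15 / 18680.86 = 51.60 mm
ȳ = 1603712.72 / 18680.86 = 85.85 mm

x̄ = 51.60 mm, ȳ = 85.85 mm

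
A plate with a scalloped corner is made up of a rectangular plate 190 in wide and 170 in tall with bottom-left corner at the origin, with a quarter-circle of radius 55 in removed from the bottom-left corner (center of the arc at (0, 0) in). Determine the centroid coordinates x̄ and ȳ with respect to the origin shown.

plate: A = 190 × 170 = 32300.00, centroid at (95.00, 85.00).
removed quarter-circle: A = −¼π·55² = -2375.83, centroid at (23.34, 23.34).
ΣA = 29924.17 in², ΣAx̄ = 3013041.67 in³, ΣAȳ = 2690041.67 in³.
x̄ = 3013041.67/29924.17 = 100.69 in; ȳ = 2690041.67/29924.17 = 89.90 in.

x̄ = 100.69 in, ȳ = 89.90 in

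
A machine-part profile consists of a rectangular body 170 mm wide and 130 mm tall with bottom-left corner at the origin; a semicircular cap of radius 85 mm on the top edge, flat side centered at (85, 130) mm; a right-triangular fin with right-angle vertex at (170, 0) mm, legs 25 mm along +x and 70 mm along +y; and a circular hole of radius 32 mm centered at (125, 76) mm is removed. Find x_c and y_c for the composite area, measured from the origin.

x_c = 83.49 mm, y_c = 99.57 mm

rectangular body: A = 170 × 130 = 22100.00, centroid at (85.00, 65.00).
semicircular top: A = ½π·85² = 11349.00, centroid at (85.00, 166.08).
triangular fin: A = ½·25·70 = 875.00, centroid at (178.33, 23.33).
hole: A = −π·32² = -3216.99, centroid at (125.00, 76.00).
ΣA = 31107.01 mm², ΣAx_c = 2597083.10 mm³, ΣAy_c = 3097212.48 mm³.
x_c = 2597083.10/31107.01 = 83.49 mm; y_c = 3097212.48/31107.01 = 99.57 mm.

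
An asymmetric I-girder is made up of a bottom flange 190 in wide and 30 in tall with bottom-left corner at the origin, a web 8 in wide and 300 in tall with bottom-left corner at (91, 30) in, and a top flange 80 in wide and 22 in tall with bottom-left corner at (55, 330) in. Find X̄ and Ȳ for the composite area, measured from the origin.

bottom flange: A = 190 × 30 = 5700.00, centroid at (95.00, 15.00).
web: A = 8 × 300 = 2400.00, centroid at (95.00, 180.00).
top flange: A = 80 × 22 = 1760.00, centroid at (95.00, 341.00).
ΣA = 9860.00 in², ΣAX̄ = 936700.00 in³, ΣAȲ = 1117660.00 in³.
X̄ = 936700.00/9860.00 = 95.00 in; Ȳ = 1117660.00/9860.00 = 113.35 in.

X̄ = 95.00 in, Ȳ = 113.35 in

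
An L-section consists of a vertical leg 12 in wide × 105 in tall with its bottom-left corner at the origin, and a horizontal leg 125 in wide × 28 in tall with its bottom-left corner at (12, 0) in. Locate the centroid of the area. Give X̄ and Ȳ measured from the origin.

Part | A | x̄ᵢ | ȳᵢ | A·x̄ᵢ | A·ȳᵢ
vertical leg | 1260.00 | 6.00 | 52.50 | 7560.00 | 66150.00
horizontal leg | 3500.00 | 74.50 | 14.00 | 260750.00 | 49000.00
Σ | 4760.00 |  |  | 268310.00 | 115150.00
X̄ = 268310.00 / 4760.00 = 56.37 in
Ȳ = 115150.00 / 4760.00 = 24.19 in

X̄ = 56.37 in, Ȳ = 24.19 in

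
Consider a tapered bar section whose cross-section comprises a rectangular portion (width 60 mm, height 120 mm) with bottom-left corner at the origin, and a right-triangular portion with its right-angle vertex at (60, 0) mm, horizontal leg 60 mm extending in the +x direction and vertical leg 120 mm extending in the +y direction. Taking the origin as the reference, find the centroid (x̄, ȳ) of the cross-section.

x̄ = 46.67 mm, ȳ = 53.33 mm

rectangular portion: A = 60 × 120 = 7200.00, centroid at (30.00, 60.00).
triangular portion: A = ½·60·120 = 3600.00, centroid at (80.00, 40.00).
ΣA = 10800.00 mm², ΣAx̄ = 504000.00 mm³, ΣAȳ = 576000.00 mm³.
x̄ = 504000.00/10800.00 = 46.67 mm; ȳ = 576000.00/10800.00 = 53.33 mm.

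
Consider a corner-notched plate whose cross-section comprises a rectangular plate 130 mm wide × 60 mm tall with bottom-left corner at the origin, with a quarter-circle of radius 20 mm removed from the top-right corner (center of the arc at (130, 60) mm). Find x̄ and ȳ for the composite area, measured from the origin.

plate: A = 130 × 60 = 7800.00, centroid at (65.00, 30.00).
removed quarter-circle: A = −¼π·20² = -314.16, centroid at (121.51, 51.51).
ΣA = 7485.84 mm²
ΣAx̄ = (7800.00)(65.00) + (-314.16)(121.51) = 468825.96 mm³
ΣAȳ = (7800.00)(30.00) + (-314.16)(51.51) = 217817.11 mm³
x̄ = 468825.96 / 7485.84 = 62.63 mm
ȳ = 217817.11 / 7485.84 = 29.10 mm

x̄ = 62.63 mm, ȳ = 29.10 mm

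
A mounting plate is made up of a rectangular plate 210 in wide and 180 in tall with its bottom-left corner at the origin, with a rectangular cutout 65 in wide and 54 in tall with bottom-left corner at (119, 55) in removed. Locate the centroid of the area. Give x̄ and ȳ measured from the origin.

x̄ = 100.24 in, ȳ = 90.82 in

plate: A = 210 × 180 = 37800.00, centroid at (105.00, 90.00).
hole: A = −(65 × 54) = -3510.00, centroid at (151.50, 82.00).
ΣA = 34290.00 in², ΣAx̄ = 3437235.00 in³, ΣAȳ = 3114180.00 in³.
x̄ = 3437235.00/34290.00 = 100.24 in; ȳ = 3114180.00/34290.00 = 90.82 in.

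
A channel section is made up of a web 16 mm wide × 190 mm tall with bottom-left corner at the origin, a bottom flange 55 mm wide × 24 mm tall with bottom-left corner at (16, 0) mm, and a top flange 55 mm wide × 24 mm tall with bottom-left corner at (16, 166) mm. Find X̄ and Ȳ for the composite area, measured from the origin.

web: A = 16 × 190 = 3040.00, centroid at (8.00, 95.00).
bottom flange: A = 55 × 24 = 1320.00, centroid at (43.50, 12.00).
top flange: A = 55 × 24 = 1320.00, centroid at (43.50, 178.00).
ΣA = 5680.00 mm²
ΣAX̄ = (3040.00)(8.00) + (1320.00)(43.50) + (1320.00)(43.50) = 139160.00 mm³
ΣAȲ = (3040.00)(95.00) + (1320.00)(12.00) + (1320.00)(178.00) = 539600.00 mm³
X̄ = 139160.00 / 5680.00 = 24.50 mm
Ȳ = 539600.00 / 5680.00 = 95.00 mm

X̄ = 24.50 mm, Ȳ = 95.00 mm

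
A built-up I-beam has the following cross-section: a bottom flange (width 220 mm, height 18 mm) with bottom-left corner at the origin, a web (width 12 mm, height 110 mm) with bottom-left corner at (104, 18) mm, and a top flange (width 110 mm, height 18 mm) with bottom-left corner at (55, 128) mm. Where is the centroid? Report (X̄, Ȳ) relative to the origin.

X̄ = 110.00 mm, Ȳ = 55.55 mm

bottom flange: A = 220 × 18 = 3960.00, centroid at (110.00, 9.00).
web: A = 12 × 110 = 1320.00, centroid at (110.00, 73.00).
top flange: A = 110 × 18 = 1980.00, centroid at (110.00, 137.00).
ΣA = 7260.00 mm², ΣAX̄ = 798600.00 mm³, ΣAȲ = 403260.00 mm³.
X̄ = 798600.00/7260.00 = 110.00 mm; Ȳ = 403260.00/7260.00 = 55.55 mm.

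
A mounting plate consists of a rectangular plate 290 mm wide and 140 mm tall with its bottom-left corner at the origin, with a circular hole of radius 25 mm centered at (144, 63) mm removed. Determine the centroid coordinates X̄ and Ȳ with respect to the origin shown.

X̄ = 145.05 mm, Ȳ = 70.36 mm

plate: A = 290 × 140 = 40600.00, centroid at (145.00, 70.00).
hole: A = −π·25² = -1963.50, centroid at (144.00, 63.00).
ΣA = 38636.50 mm², ΣAX̄ = 5604256.66 mm³, ΣAȲ = 2718299.79 mm³.
X̄ = 5604256.66/38636.50 = 145.05 mm; Ȳ = 2718299.79/38636.50 = 70.36 mm.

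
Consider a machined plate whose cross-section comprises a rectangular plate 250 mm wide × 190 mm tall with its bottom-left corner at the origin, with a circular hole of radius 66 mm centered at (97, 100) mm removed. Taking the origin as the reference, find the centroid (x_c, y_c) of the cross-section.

x_c = 136.33 mm, y_c = 92.98 mm

plate: A = 250 × 190 = 47500.00, centroid at (125.00, 95.00).
hole: A = −π·66² = -13684.78, centroid at (97.00, 100.00).
ΣA = 33815.22 mm², ΣAx_c = 4610076.57 mm³, ΣAy_c = 3144022.24 mm³.
x_c = 4610076.57/33815.22 = 136.33 mm; y_c = 3144022.24/33815.22 = 92.98 mm.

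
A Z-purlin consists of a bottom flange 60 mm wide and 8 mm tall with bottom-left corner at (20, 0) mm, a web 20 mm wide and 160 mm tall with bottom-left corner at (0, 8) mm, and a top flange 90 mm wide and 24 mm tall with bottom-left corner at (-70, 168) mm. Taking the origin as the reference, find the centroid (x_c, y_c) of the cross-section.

x_c = 0.34 mm, y_c = 115.12 mm

bottom flange: A = 60 × 8 = 480.00, centroid at (50.00, 4.00).
web: A = 20 × 160 = 3200.00, centroid at (10.00, 88.00).
top flange: A = 90 × 24 = 2160.00, centroid at (-25.00, 180.00).
ΣA = 5840.00 mm², ΣAx_c = 2000.00 mm³, ΣAy_c = 672320.00 mm³.
x_c = 2000.00/5840.00 = 0.34 mm; y_c = 672320.00/5840.00 = 115.12 mm.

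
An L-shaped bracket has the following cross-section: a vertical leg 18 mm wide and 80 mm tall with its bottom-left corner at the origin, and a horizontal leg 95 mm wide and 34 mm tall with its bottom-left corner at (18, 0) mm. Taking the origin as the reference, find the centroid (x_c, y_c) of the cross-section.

vertical leg: A = 18 × 80 = 1440.00, centroid at (9.00, 40.00).
horizontal leg: A = 95 × 34 = 3230.00, centroid at (65.50, 17.00).
ΣA = 4670.00 mm², ΣAx_c = 224525.00 mm³, ΣAy_c = 112510.00 mm³.
x_c = 224525.00/4670.00 = 48.08 mm; y_c = 112510.00/4670.00 = 24.09 mm.

x_c = 48.08 mm, y_c = 24.09 mm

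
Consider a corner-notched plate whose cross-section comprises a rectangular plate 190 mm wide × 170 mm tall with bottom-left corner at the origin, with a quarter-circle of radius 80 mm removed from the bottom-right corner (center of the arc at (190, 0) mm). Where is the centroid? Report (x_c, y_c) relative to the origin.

plate: A = 190 × 170 = 32300.00, centroid at (95.00, 85.00).
removed quarter-circle: A = −¼π·80² = -5026.55, centroid at (156.05, 33.95).
ΣA = 27273.45 mm², ΣAx_c = 2284122.50 mm³, ΣAy_c = 2574833.33 mm³.
x_c = 2284122.50/27273.45 = 83.75 mm; y_c = 2574833.33/27273.45 = 94.41 mm.

x_c = 83.75 mm, y_c = 94.41 mm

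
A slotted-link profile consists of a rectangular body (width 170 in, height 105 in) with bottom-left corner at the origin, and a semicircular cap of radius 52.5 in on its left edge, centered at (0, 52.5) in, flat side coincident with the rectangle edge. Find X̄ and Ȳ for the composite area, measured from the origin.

Part | A | x̄ᵢ | ȳᵢ | A·x̄ᵢ | A·ȳᵢ
rectangular body | 17850.00 | 85.00 | 52.50 | 1517250.00 | 937125.00
semicircular end | 4329.51 | -22.28 | 52.50 | -96468.75 | 227299.14
Σ | 22179.51 |  |  | 1420781.25 | 1164424.14
X̄ = 1420781.25 / 22179.51 = 64.06 in
Ȳ = 1164424.14 / 22179.51 = 52.50 in

X̄ = 64.06 in, Ȳ = 52.50 in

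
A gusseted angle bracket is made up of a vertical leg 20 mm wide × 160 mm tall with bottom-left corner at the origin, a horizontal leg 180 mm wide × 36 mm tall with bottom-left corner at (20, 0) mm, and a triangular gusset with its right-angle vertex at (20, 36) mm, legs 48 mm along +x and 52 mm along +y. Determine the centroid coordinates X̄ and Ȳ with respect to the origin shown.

X̄ = 72.27 mm, Ȳ = 40.19 mm

vertical leg: A = 20 × 160 = 3200.00, centroid at (10.00, 80.00).
horizontal leg: A = 180 × 36 = 6480.00, centroid at (110.00, 18.00).
gusset: A = ½·48·52 = 1248.00, centroid at (36.00, 53.33).
ΣA = 10928.00 mm², ΣAX̄ = 789728.00 mm³, ΣAȲ = 439200.00 mm³.
X̄ = 789728.00/10928.00 = 72.27 mm; Ȳ = 439200.00/10928.00 = 40.19 mm.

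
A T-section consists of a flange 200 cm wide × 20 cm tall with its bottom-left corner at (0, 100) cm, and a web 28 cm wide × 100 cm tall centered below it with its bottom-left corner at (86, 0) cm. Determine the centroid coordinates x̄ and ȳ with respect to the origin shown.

x̄ = 100.00 cm, ȳ = 85.29 cm

web: A = 28 × 100 = 2800.00, centroid at (100.00, 50.00).
flange: A = 200 × 20 = 4000.00, centroid at (100.00, 110.00).
ΣA = 6800.00 cm², ΣAx̄ = 680000.00 cm³, ΣAȳ = 580000.00 cm³.
x̄ = 680000.00/6800.00 = 100.00 cm; ȳ = 580000.00/6800.00 = 85.29 cm.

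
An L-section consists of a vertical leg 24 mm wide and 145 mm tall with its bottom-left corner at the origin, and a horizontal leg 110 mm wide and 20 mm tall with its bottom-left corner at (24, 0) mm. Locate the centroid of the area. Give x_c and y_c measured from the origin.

x_c = 37.95 mm, y_c = 48.29 mm

vertical leg: A = 24 × 145 = 3480.00, centroid at (12.00, 72.50).
horizontal leg: A = 110 × 20 = 2200.00, centroid at (79.00, 10.00).
ΣA = 5680.00 mm², ΣAx_c = 215560.00 mm³, ΣAy_c = 274300.00 mm³.
x_c = 215560.00/5680.00 = 37.95 mm; y_c = 274300.00/5680.00 = 48.29 mm.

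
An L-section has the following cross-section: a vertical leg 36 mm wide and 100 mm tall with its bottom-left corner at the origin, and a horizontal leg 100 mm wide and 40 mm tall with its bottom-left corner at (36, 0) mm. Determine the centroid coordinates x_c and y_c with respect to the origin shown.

vertical leg: A = 36 × 100 = 3600.00, centroid at (18.00, 50.00).
horizontal leg: A = 100 × 40 = 4000.00, centroid at (86.00, 20.00).
ΣA = 7600.00 mm², ΣAx_c = 408800.00 mm³, ΣAy_c = 260000.00 mm³.
x_c = 408800.00/7600.00 = 53.79 mm; y_c = 260000.00/7600.00 = 34.21 mm.

x_c = 53.79 mm, y_c = 34.21 mm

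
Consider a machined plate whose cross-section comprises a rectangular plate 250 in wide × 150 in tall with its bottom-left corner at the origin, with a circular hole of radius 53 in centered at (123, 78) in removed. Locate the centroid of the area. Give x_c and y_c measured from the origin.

plate: A = 250 × 150 = 37500.00, centroid at (125.00, 75.00).
hole: A = −π·53² = -8824.73, centroid at (123.00, 78.00).
ΣA = 28675.27 in², ΣAx_c = 3602057.75 in³, ΣAy_c = 2124170.77 in³.
x_c = 3602057.75/28675.27 = 125.62 in; y_c = 2124170.77/28675.27 = 74.08 in.

x_c = 125.62 in, y_c = 74.08 in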